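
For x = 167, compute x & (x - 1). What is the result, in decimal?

x = 10100111 = 167
x - 1 = 10100110
AND   = 10100110 = 166
(x & (x - 1) clears the lowest set bit of x.)

166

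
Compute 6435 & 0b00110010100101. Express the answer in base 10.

6435 = 1100100100011
b = 0110010100101
AND → 0100000100001 = 2081

2081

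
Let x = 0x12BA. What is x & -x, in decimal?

x = 1001010111010 = 4794
-x (two's complement) = …0110101000110
AND   = 0000000000010 = 2
(x & -x isolates the lowest set bit of x.)

2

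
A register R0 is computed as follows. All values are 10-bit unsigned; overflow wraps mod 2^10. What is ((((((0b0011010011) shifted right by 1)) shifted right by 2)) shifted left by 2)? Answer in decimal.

104

0b0011010011 = 0011010011
→ shifted right by 1 → 0001101001 = 105
→ shifted right by 2 → 0000011010 = 26
→ shifted left by 2 (mod 2^10) → 0001101000 = 104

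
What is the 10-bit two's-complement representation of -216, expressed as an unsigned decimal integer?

808

216 in 10 bits: 0011011000
Invert: 1100100111
Add 1:  1100101000 = 808
(Check: 2^10 - 216 = 1024 - 216 = 808.)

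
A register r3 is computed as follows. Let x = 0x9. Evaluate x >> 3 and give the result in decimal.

1

0x9 = 1001
shift right by 3 → 0001 = 1
(equivalently, floor(9 / 8))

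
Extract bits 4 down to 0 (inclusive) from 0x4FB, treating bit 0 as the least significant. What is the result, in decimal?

v = 010011111011
Shift right by 0: 010011111011
Mask low 5 bits: 11011 = 27

27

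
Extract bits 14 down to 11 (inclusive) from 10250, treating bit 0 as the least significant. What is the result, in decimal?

5

v = 010100000001010
Shift right by 11: 0101
Mask low 4 bits: 0101 = 5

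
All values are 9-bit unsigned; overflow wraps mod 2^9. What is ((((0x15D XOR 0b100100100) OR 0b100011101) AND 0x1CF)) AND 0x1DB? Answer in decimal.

329

0x15D = 101011101
0b100100100 = 100100100
→ XOR → 001111001 = 121
0b100011101 = 100011101
→ OR → 101111101 = 381
0x1CF = 111001111
→ AND → 101001101 = 333
0x1DB = 111011011
→ AND → 101001001 = 329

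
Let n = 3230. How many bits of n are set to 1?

7

3230 = 110010011110
Count the 1s: 1 + 1 + 1 + 1 + 1 + 1 + 1 = 7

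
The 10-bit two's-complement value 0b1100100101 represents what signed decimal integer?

-219

pattern = 1100100101 (MSB is 1 ⇒ negative)
Invert: 0011011010, add 1 → 0011011011 = 219, so the value is -219.
(Equivalently: 805 - 2^10 = 805 - 1024 = -219.)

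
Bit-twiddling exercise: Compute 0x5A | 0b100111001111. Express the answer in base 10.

2527

0x5A = 000001011010
b = 100111001111
 OR → 100111011111 = 2527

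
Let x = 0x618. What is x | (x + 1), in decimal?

1561

x = 11000011000 = 1560
x + 1 = 11000011001
OR    = 11000011001 = 1561
(x | (x + 1) sets the lowest cleared bit.)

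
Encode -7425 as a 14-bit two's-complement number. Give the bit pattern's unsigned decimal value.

8959

7425 in 14 bits: 01110100000001
Invert: 10001011111110
Add 1:  10001011111111 = 8959
(Check: 2^14 - 7425 = 16384 - 7425 = 8959.)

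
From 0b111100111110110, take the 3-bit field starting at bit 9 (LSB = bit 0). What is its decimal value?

4

v = 111100111110110
Shift right by 9: 111100
Mask low 3 bits: 100 = 4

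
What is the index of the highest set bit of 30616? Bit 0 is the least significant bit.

30616 = 111011110011000
The topmost 1 is at position 14 (since 2^14 = 16384 ≤ 30616 < 32768).

14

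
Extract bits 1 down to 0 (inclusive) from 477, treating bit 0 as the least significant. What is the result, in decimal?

1

v = 111011101
Shift right by 0: 111011101
Mask low 2 bits: 01 = 1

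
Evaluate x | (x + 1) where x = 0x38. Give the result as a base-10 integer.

57

x = 111000 = 56
x + 1 = 111001
OR    = 111001 = 57
(x | (x + 1) sets the lowest cleared bit.)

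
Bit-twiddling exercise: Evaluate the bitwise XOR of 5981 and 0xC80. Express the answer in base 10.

5981 = 1011101011101
0xC80 = 0110010000000
XOR → 1101111011101 = 7133

7133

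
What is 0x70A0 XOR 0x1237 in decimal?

0x70A0 = 111000010100000
0x1237 = 001001000110111
XOR → 110001010010111 = 25239

25239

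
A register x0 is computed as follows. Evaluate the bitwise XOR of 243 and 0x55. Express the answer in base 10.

243 = 11110011
0x55 = 01010101
XOR → 10100110 = 166

166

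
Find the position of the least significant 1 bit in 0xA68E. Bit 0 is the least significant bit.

0xA68E = 1010011010001110
Trailing zeros: 1, so the lowest set bit is bit 1 (value 2).

1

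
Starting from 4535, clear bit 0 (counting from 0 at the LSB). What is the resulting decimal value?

4534

x = 1000110110111
bit 0 is currently 1; clear it via x & ~(1 << 0) = x & ~1
→ 1000110110110 = 4534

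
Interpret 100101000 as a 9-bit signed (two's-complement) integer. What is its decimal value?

pattern = 100101000 (MSB is 1 ⇒ negative)
Invert: 011010111, add 1 → 011011000 = 216, so the value is -216.
(Equivalently: 296 - 2^9 = 296 - 512 = -216.)

-216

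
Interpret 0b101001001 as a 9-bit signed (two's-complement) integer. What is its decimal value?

pattern = 101001001 (MSB is 1 ⇒ negative)
Invert: 010110110, add 1 → 010110111 = 183, so the value is -183.
(Equivalently: 329 - 2^9 = 329 - 512 = -183.)

-183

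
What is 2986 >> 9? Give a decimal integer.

5

2986 = 101110101010
shift right by 9 → 000000000101 = 5
(equivalently, floor(2986 / 512))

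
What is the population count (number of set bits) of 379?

379 = 101111011
Count the 1s: 1 + 1 + 1 + 1 + 1 + 1 + 1 = 7

7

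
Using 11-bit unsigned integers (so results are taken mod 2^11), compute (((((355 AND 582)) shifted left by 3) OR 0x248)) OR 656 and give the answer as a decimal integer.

728

355 = 00101100011
582 = 01001000110
→ AND → 00001000010 = 66
→ shifted left by 3 (mod 2^11) → 01000010000 = 528
0x248 = 01001001000
→ OR → 01001011000 = 600
656 = 01010010000
→ OR → 01011011000 = 728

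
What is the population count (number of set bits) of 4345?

7

4345 = 1000011111001
Count the 1s: 1 + 1 + 1 + 1 + 1 + 1 + 1 = 7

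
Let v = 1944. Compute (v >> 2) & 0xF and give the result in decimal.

6

v = 11110011000
Shift right by 2: 111100110
Mask low 4 bits: 0110 = 6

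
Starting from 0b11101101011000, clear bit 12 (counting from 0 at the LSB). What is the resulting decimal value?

x = 11101101011000
bit 12 is currently 1; clear it via x & ~(1 << 12) = x & ~4096
→ 10101101011000 = 11096

11096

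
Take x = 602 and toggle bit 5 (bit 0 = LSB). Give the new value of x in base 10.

x = 01001011010
bit 5 is currently 0; toggle it via x ^ (1 << 5) = x ^ 32
→ 01001111010 = 634

634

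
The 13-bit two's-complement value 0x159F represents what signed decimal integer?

pattern = 1010110011111 (MSB is 1 ⇒ negative)
Invert: 0101001100000, add 1 → 0101001100001 = 2657, so the value is -2657.
(Equivalently: 5535 - 2^13 = 5535 - 8192 = -2657.)

-2657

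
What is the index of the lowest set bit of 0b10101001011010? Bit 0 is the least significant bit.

1

0b10101001011010 = 10101001011010
Trailing zeros: 1, so the lowest set bit is bit 1 (value 2).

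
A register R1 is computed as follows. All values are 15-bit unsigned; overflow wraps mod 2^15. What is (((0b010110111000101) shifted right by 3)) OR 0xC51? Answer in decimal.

3577

0b010110111000101 = 010110111000101
→ shifted right by 3 → 000010110111000 = 1464
0xC51 = 000110001010001
→ OR → 000110111111001 = 3577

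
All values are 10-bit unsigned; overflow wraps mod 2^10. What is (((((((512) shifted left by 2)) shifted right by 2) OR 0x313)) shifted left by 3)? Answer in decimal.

152

512 = 1000000000
→ shifted left by 2 (mod 2^10) → 0000000000 = 0
→ shifted right by 2 → 0000000000 = 0
0x313 = 1100010011
→ OR → 1100010011 = 787
→ shifted left by 3 (mod 2^10) → 0010011000 = 152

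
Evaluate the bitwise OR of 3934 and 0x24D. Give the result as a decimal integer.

3934 = 111101011110
0x24D = 001001001101
 OR → 111101011111 = 3935

3935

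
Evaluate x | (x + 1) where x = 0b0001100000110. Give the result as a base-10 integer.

775

x = 1100000110 = 774
x + 1 = 1100000111
OR    = 1100000111 = 775
(x | (x + 1) sets the lowest cleared bit.)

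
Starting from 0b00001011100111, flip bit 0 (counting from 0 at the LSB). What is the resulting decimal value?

742

x = 00001011100111
bit 0 is currently 1; toggle it via x ^ (1 << 0) = x ^ 1
→ 00001011100110 = 742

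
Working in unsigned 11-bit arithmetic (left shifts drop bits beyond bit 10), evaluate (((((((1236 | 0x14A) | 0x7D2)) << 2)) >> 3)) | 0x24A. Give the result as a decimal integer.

751

1236 = 10011010100
0x14A = 00101001010
→ | → 10111011110 = 1502
0x7D2 = 11111010010
→ | → 11111011110 = 2014
→ << 2 (mod 2^11) → 11101111000 = 1912
→ >> 3 → 00011101111 = 239
0x24A = 01001001010
→ | → 01011101111 = 751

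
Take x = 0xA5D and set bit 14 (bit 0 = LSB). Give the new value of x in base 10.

19037

x = 000101001011101
bit 14 is currently 0; set it via x | (1 << 14) = x | 16384
→ 100101001011101 = 19037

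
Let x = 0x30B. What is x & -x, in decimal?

x = 1100001011 = 779
-x (two's complement) = …0011110101
AND   = 0000000001 = 1
(x & -x isolates the lowest set bit of x.)

1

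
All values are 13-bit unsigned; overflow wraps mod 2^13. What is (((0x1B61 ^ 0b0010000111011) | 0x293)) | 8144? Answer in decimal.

8155

0x1B61 = 1101101100001
0b0010000111011 = 0010000111011
→ ^ → 1111101011010 = 8026
0x293 = 0001010010011
→ | → 1111111011011 = 8155
8144 = 1111111010000
→ | → 1111111011011 = 8155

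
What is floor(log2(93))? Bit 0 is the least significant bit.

93 = 1011101
The topmost 1 is at position 6 (since 2^6 = 64 ≤ 93 < 128).

6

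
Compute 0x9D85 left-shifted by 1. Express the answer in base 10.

80650

0x9D85 = 01001110110000101
shift left by 1 → 10011101100001010 = 80650
(equivalently, 40325 × 2^1 = 40325 × 2)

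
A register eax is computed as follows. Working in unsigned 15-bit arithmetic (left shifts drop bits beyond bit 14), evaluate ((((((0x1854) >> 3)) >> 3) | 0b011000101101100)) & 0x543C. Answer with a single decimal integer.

4140

0x1854 = 001100001010100
→ >> 3 → 000001100001010 = 778
→ >> 3 → 000000001100001 = 97
0b011000101101100 = 011000101101100
→ | → 011000101101101 = 12653
0x543C = 101010000111100
→ & → 001000000101100 = 4140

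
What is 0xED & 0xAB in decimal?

169

0xED = 11101101
0xAB = 10101011
AND → 10101001 = 169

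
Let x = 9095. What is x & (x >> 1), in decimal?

387

x = 10001110000111 = 9095
x>>1 = 01000111000011
AND  = 00000110000011 = 387
(x & (x >> 1) has a 1 wherever x has two consecutive 1 bits.)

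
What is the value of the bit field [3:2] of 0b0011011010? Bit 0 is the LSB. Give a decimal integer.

2

v = 0011011010
Shift right by 2: 00110110
Mask low 2 bits: 10 = 2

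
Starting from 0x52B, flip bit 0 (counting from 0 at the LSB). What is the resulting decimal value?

x = 10100101011
bit 0 is currently 1; toggle it via x ^ (1 << 0) = x ^ 1
→ 10100101010 = 1322

1322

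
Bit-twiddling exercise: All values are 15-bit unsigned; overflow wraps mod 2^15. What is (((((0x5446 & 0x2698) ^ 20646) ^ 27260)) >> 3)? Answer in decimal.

2011

0x5446 = 101010001000110
0x2698 = 010011010011000
→ & → 000010000000000 = 1024
20646 = 101000010100110
→ ^ → 101010010100110 = 21670
27260 = 110101001111100
→ ^ → 011111011011010 = 16090
→ >> 3 → 000011111011011 = 2011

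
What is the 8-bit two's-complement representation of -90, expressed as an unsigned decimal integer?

90 in 8 bits: 01011010
Invert: 10100101
Add 1:  10100110 = 166
(Check: 2^8 - 90 = 256 - 90 = 166.)

166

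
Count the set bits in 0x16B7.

9

0x16B7 = 1011010110111
Count the 1s: 1 + 1 + 1 + 1 + 1 + 1 + 1 + 1 + 1 = 9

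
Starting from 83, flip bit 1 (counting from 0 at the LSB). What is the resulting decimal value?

x = 0001010011
bit 1 is currently 1; toggle it via x ^ (1 << 1) = x ^ 2
→ 0001010001 = 81

81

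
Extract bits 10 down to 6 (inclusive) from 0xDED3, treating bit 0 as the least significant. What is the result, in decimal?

v = 1101111011010011
Shift right by 6: 1101111011
Mask low 5 bits: 11011 = 27

27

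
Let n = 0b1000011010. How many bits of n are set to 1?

4

n = 1000011010
Count the 1s: 1 + 1 + 1 + 1 = 4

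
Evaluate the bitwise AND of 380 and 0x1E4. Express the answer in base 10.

380 = 101111100
0x1E4 = 111100100
AND → 101100100 = 356

356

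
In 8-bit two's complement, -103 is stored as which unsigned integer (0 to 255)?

103 in 8 bits: 01100111
Invert: 10011000
Add 1:  10011001 = 153
(Check: 2^8 - 103 = 256 - 103 = 153.)

153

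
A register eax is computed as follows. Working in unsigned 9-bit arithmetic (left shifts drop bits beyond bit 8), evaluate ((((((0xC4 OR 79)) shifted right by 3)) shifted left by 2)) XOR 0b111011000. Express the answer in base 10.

0xC4 = 011000100
79 = 001001111
→ OR → 011001111 = 207
→ shifted right by 3 → 000011001 = 25
→ shifted left by 2 (mod 2^9) → 001100100 = 100
0b111011000 = 111011000
→ XOR → 110111100 = 444

444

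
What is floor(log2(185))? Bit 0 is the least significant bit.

185 = 10111001
The topmost 1 is at position 7 (since 2^7 = 128 ≤ 185 < 256).

7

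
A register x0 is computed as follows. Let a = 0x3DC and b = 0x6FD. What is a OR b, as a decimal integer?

0x3DC = 01111011100
0x6FD = 11011111101
 OR → 11111111101 = 2045

2045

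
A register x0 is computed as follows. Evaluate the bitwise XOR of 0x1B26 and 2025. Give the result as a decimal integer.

7375

0x1B26 = 1101100100110
2025 = 0011111101001
XOR → 1110011001111 = 7375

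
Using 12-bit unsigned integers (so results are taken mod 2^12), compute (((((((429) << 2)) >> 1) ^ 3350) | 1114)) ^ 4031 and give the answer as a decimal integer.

481

429 = 000110101101
→ << 2 (mod 2^12) → 011010110100 = 1716
→ >> 1 → 001101011010 = 858
3350 = 110100010110
→ ^ → 111001001100 = 3660
1114 = 010001011010
→ | → 111001011110 = 3678
4031 = 111110111111
→ ^ → 000111100001 = 481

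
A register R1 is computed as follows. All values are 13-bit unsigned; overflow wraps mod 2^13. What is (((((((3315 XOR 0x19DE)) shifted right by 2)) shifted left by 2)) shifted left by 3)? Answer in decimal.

3315 = 0110011110011
0x19DE = 1100111011110
→ XOR → 1010100101101 = 5421
→ shifted right by 2 → 0010101001011 = 1355
→ shifted left by 2 (mod 2^13) → 1010100101100 = 5420
→ shifted left by 3 (mod 2^13) → 0100101100000 = 2400

2400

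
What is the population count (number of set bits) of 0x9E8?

6

0x9E8 = 100111101000
Count the 1s: 1 + 1 + 1 + 1 + 1 + 1 = 6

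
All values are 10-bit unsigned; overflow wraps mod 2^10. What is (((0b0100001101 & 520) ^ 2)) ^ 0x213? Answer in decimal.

537

0b0100001101 = 0100001101
520 = 1000001000
→ & → 0000001000 = 8
2 = 0000000010
→ ^ → 0000001010 = 10
0x213 = 1000010011
→ ^ → 1000011001 = 537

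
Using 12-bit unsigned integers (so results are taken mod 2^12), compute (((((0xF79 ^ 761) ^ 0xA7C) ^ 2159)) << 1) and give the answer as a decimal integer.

3878

0xF79 = 111101111001
761 = 001011111001
→ ^ → 110110000000 = 3456
0xA7C = 101001111100
→ ^ → 011111111100 = 2044
2159 = 100001101111
→ ^ → 111110010011 = 3987
→ << 1 (mod 2^12) → 111100100110 = 3878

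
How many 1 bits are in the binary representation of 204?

204 = 11001100
Count the 1s: 1 + 1 + 1 + 1 = 4

4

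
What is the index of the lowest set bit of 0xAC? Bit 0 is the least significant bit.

0xAC = 10101100
Trailing zeros: 2, so the lowest set bit is bit 2 (value 4).

2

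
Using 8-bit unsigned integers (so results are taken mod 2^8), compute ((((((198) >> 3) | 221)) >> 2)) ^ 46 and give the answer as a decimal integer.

198 = 11000110
→ >> 3 → 00011000 = 24
221 = 11011101
→ | → 11011101 = 221
→ >> 2 → 00110111 = 55
46 = 00101110
→ ^ → 00011001 = 25

25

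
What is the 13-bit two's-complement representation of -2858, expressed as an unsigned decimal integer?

5334

2858 in 13 bits: 0101100101010
Invert: 1010011010101
Add 1:  1010011010110 = 5334
(Check: 2^13 - 2858 = 8192 - 2858 = 5334.)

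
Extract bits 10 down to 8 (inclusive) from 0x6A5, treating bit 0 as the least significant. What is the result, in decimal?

6

v = 0011010100101
Shift right by 8: 00110
Mask low 3 bits: 110 = 6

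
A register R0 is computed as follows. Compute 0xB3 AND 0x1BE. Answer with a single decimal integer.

178

0xB3 = 010110011
0x1BE = 110111110
AND → 010110010 = 178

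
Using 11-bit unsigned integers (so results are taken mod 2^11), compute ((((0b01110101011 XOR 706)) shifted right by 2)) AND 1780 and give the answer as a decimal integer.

0b01110101011 = 01110101011
706 = 01011000010
→ XOR → 00101101001 = 361
→ shifted right by 2 → 00001011010 = 90
1780 = 11011110100
→ AND → 00001010000 = 80

80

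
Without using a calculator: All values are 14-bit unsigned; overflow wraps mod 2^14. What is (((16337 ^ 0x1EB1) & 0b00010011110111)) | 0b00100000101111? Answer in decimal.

16337 = 11111111010001
0x1EB1 = 01111010110001
→ ^ → 10000101100000 = 8544
0b00010011110111 = 00010011110111
→ & → 00000001100000 = 96
0b00100000101111 = 00100000101111
→ | → 00100001101111 = 2159

2159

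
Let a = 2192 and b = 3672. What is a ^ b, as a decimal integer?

1736

2192 = 100010010000
3672 = 111001011000
XOR → 011011001000 = 1736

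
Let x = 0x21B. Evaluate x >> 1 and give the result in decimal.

0x21B = 1000011011
shift right by 1 → 0100001101 = 269
(equivalently, floor(539 / 2))

269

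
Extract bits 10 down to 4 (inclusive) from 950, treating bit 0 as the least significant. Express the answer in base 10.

59

v = 00001110110110
Shift right by 4: 0000111011
Mask low 7 bits: 0111011 = 59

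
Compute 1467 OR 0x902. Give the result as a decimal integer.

3515

1467 = 010110111011
0x902 = 100100000010
 OR → 110110111011 = 3515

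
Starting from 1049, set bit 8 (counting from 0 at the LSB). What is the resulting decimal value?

1305

x = 10000011001
bit 8 is currently 0; set it via x | (1 << 8) = x | 256
→ 10100011001 = 1305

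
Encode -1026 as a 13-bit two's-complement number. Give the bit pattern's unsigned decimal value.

1026 in 13 bits: 0010000000010
Invert: 1101111111101
Add 1:  1101111111110 = 7166
(Check: 2^13 - 1026 = 8192 - 1026 = 7166.)

7166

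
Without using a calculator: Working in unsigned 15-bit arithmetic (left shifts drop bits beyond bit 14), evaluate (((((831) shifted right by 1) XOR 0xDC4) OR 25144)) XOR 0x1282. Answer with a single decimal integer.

831 = 000001100111111
→ shifted right by 1 → 000000110011111 = 415
0xDC4 = 000110111000100
→ XOR → 000110001011011 = 3163
25144 = 110001000111000
→ OR → 110111001111011 = 28283
0x1282 = 001001010000010
→ XOR → 111110011111001 = 31993

31993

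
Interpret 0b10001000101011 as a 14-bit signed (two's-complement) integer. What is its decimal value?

-7637

pattern = 10001000101011 (MSB is 1 ⇒ negative)
Invert: 01110111010100, add 1 → 01110111010101 = 7637, so the value is -7637.
(Equivalently: 8747 - 2^14 = 8747 - 16384 = -7637.)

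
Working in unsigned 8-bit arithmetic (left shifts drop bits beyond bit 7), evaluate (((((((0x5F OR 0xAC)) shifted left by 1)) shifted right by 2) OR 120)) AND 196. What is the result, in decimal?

68

0x5F = 01011111
0xAC = 10101100
→ OR → 11111111 = 255
→ shifted left by 1 (mod 2^8) → 11111110 = 254
→ shifted right by 2 → 00111111 = 63
120 = 01111000
→ OR → 01111111 = 127
196 = 11000100
→ AND → 01000100 = 68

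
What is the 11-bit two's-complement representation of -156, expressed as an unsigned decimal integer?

1892

156 in 11 bits: 00010011100
Invert: 11101100011
Add 1:  11101100100 = 1892
(Check: 2^11 - 156 = 2048 - 156 = 1892.)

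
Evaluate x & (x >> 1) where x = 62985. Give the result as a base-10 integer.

29184

x = 1111011000001001 = 62985
x>>1 = 0111101100000100
AND  = 0111001000000000 = 29184
(x & (x >> 1) has a 1 wherever x has two consecutive 1 bits.)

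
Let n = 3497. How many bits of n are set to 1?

7

3497 = 110110101001
Count the 1s: 1 + 1 + 1 + 1 + 1 + 1 + 1 = 7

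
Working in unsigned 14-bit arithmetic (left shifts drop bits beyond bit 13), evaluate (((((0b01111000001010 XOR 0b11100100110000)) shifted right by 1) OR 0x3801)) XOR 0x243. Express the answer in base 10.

0b01111000001010 = 01111000001010
0b11100100110000 = 11100100110000
→ XOR → 10011100111010 = 10042
→ shifted right by 1 → 01001110011101 = 5021
0x3801 = 11100000000001
→ OR → 11101110011101 = 15261
0x243 = 00001001000011
→ XOR → 11100111011110 = 14814

14814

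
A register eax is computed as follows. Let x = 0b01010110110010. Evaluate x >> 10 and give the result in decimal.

x = 1010110110010
shift right by 10 → 0000000000101 = 5
(equivalently, floor(5554 / 1024))

5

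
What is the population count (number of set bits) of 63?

63 = 111111
Count the 1s: 1 + 1 + 1 + 1 + 1 + 1 = 6

6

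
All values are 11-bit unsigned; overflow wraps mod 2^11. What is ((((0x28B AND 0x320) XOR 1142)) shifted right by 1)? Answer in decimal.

827

0x28B = 01010001011
0x320 = 01100100000
→ AND → 01000000000 = 512
1142 = 10001110110
→ XOR → 11001110110 = 1654
→ shifted right by 1 → 01100111011 = 827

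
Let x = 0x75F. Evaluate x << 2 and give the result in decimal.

7548

0x75F = 0011101011111
shift left by 2 → 1110101111100 = 7548
(equivalently, 1887 × 2^2 = 1887 × 4)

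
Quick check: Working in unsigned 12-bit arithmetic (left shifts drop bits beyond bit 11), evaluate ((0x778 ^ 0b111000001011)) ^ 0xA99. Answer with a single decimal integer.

0x778 = 011101111000
0b111000001011 = 111000001011
→ ^ → 100101110011 = 2419
0xA99 = 101010011001
→ ^ → 001111101010 = 1002

1002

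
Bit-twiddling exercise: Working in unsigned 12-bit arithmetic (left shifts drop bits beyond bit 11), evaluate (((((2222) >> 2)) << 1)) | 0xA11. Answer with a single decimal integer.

2222 = 100010101110
→ >> 2 → 001000101011 = 555
→ << 1 (mod 2^12) → 010001010110 = 1110
0xA11 = 101000010001
→ | → 111001010111 = 3671

3671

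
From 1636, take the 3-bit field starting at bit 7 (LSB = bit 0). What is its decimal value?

4

v = 011001100100
Shift right by 7: 01100
Mask low 3 bits: 100 = 4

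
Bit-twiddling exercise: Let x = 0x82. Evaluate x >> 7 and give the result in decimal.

0x82 = 10000010
shift right by 7 → 00000001 = 1
(equivalently, floor(130 / 128))

1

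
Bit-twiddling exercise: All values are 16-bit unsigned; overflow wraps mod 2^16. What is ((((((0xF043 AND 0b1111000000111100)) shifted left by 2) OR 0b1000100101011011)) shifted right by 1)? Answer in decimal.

25773

0xF043 = 1111000001000011
0b1111000000111100 = 1111000000111100
→ AND → 1111000000000000 = 61440
→ shifted left by 2 (mod 2^16) → 1100000000000000 = 49152
0b1000100101011011 = 1000100101011011
→ OR → 1100100101011011 = 51547
→ shifted right by 1 → 0110010010101101 = 25773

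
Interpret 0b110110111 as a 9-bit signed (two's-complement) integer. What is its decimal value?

-73

pattern = 110110111 (MSB is 1 ⇒ negative)
Invert: 001001000, add 1 → 001001001 = 73, so the value is -73.
(Equivalently: 439 - 2^9 = 439 - 512 = -73.)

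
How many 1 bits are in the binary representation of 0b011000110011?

6

n = 11000110011
Count the 1s: 1 + 1 + 1 + 1 + 1 + 1 = 6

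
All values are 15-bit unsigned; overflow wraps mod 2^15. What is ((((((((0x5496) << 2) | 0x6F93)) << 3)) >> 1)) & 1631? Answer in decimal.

1612

0x5496 = 101010010010110
→ << 2 (mod 2^15) → 101001001011000 = 21080
0x6F93 = 110111110010011
→ | → 111111111011011 = 32731
→ << 3 (mod 2^15) → 111111011011000 = 32472
→ >> 1 → 011111101101100 = 16236
1631 = 000011001011111
→ & → 000011001001100 = 1612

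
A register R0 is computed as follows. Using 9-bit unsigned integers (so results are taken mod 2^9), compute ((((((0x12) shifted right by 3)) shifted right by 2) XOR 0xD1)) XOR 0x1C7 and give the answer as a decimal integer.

278

0x12 = 000010010
→ shifted right by 3 → 000000010 = 2
→ shifted right by 2 → 000000000 = 0
0xD1 = 011010001
→ XOR → 011010001 = 209
0x1C7 = 111000111
→ XOR → 100010110 = 278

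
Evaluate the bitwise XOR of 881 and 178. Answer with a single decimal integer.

881 = 1101110001
178 = 0010110010
XOR → 1111000011 = 963

963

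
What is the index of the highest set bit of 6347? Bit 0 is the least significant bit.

6347 = 1100011001011
The topmost 1 is at position 12 (since 2^12 = 4096 ≤ 6347 < 8192).

12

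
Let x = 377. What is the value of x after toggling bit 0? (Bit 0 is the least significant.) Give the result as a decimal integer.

x = 00101111001
bit 0 is currently 1; toggle it via x ^ (1 << 0) = x ^ 1
→ 00101111000 = 376

376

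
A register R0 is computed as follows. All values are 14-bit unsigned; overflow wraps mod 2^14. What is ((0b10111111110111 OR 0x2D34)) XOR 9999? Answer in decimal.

0b10111111110111 = 10111111110111
0x2D34 = 10110100110100
→ OR → 10111111110111 = 12279
9999 = 10011100001111
→ XOR → 00100011111000 = 2296

2296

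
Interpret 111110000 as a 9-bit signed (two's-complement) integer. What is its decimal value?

-16

pattern = 111110000 (MSB is 1 ⇒ negative)
Invert: 000001111, add 1 → 000010000 = 16, so the value is -16.
(Equivalently: 496 - 2^9 = 496 - 512 = -16.)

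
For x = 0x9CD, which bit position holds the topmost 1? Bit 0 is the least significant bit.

0x9CD = 100111001101
The topmost 1 is at position 11 (since 2^11 = 2048 ≤ 2509 < 4096).

11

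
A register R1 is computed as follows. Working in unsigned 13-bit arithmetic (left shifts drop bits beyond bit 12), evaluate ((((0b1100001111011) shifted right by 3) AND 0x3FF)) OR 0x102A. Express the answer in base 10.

4911

0b1100001111011 = 1100001111011
→ shifted right by 3 → 0001100001111 = 783
0x3FF = 0001111111111
→ AND → 0001100001111 = 783
0x102A = 1000000101010
→ OR → 1001100101111 = 4911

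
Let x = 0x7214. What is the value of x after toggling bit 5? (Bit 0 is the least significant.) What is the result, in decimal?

x = 111001000010100
bit 5 is currently 0; toggle it via x ^ (1 << 5) = x ^ 32
→ 111001000110100 = 29236

29236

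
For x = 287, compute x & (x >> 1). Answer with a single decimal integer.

15

x = 100011111 = 287
x>>1 = 010001111
AND  = 000001111 = 15
(x & (x >> 1) has a 1 wherever x has two consecutive 1 bits.)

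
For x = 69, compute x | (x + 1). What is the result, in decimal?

x = 1000101 = 69
x + 1 = 1000110
OR    = 1000111 = 71
(x | (x + 1) sets the lowest cleared bit.)

71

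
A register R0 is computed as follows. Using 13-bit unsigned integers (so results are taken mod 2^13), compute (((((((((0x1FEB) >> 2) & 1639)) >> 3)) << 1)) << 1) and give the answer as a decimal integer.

816

0x1FEB = 1111111101011
→ >> 2 → 0011111111010 = 2042
1639 = 0011001100111
→ & → 0011001100010 = 1634
→ >> 3 → 0000011001100 = 204
→ << 1 (mod 2^13) → 0000110011000 = 408
→ << 1 (mod 2^13) → 0001100110000 = 816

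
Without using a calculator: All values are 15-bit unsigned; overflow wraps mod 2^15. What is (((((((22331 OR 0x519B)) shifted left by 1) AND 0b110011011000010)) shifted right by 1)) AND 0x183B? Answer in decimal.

22331 = 101011100111011
0x519B = 101000110011011
→ OR → 101011110111011 = 22459
→ shifted left by 1 (mod 2^15) → 010111101110110 = 12150
0b110011011000010 = 110011011000010
→ AND → 010011001000010 = 9794
→ shifted right by 1 → 001001100100001 = 4897
0x183B = 001100000111011
→ AND → 001000000100001 = 4129

4129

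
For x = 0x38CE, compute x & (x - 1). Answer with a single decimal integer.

14540

x = 11100011001110 = 14542
x - 1 = 11100011001101
AND   = 11100011001100 = 14540
(x & (x - 1) clears the lowest set bit of x.)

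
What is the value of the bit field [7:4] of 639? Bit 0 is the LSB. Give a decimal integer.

7

v = 01001111111
Shift right by 4: 0100111
Mask low 4 bits: 0111 = 7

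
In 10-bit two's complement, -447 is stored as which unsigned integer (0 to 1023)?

577

447 in 10 bits: 0110111111
Invert: 1001000000
Add 1:  1001000001 = 577
(Check: 2^10 - 447 = 1024 - 447 = 577.)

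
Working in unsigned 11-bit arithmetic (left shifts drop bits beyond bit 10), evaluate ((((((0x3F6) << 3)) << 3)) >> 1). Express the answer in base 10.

0x3F6 = 01111110110
→ << 3 (mod 2^11) → 11110110000 = 1968
→ << 3 (mod 2^11) → 10110000000 = 1408
→ >> 1 → 01011000000 = 704

704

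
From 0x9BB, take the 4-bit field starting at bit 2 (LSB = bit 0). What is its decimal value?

v = 100110111011
Shift right by 2: 1001101110
Mask low 4 bits: 1110 = 14

14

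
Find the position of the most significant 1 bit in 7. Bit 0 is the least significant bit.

2

7 = 111
The topmost 1 is at position 2 (since 2^2 = 4 ≤ 7 < 8).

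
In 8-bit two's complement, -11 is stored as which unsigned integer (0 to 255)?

11 in 8 bits: 00001011
Invert: 11110100
Add 1:  11110101 = 245
(Check: 2^8 - 11 = 256 - 11 = 245.)

245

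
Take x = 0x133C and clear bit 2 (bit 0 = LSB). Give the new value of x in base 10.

x = 1001100111100
bit 2 is currently 1; clear it via x & ~(1 << 2) = x & ~4
→ 1001100111000 = 4920

4920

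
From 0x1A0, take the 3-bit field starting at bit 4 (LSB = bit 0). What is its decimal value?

2

v = 110100000
Shift right by 4: 11010
Mask low 3 bits: 010 = 2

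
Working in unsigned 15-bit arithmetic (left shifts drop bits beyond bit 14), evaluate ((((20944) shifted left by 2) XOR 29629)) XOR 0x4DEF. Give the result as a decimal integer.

30994

20944 = 101000111010000
→ shifted left by 2 (mod 2^15) → 100011101000000 = 18240
29629 = 111001110111101
→ XOR → 011010011111101 = 13565
0x4DEF = 100110111101111
→ XOR → 111100100010010 = 30994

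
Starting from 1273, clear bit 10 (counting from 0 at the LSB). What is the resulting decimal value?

x = 10011111001
bit 10 is currently 1; clear it via x & ~(1 << 10) = x & ~1024
→ 00011111001 = 249

249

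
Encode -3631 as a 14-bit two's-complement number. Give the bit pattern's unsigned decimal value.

12753

3631 in 14 bits: 00111000101111
Invert: 11000111010000
Add 1:  11000111010001 = 12753
(Check: 2^14 - 3631 = 16384 - 3631 = 12753.)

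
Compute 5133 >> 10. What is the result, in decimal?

5133 = 1010000001101
shift right by 10 → 0000000000101 = 5
(equivalently, floor(5133 / 1024))

5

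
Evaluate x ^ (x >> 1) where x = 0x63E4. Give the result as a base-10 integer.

21014

x = 110001111100100 = 25572
x>>1 = 011000111110010
XOR  = 101001000010110 = 21014
(x ^ (x >> 1) gives the standard binary-reflected Gray code of x.)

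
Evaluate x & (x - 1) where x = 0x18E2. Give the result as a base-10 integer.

6368

x = 1100011100010 = 6370
x - 1 = 1100011100001
AND   = 1100011100000 = 6368
(x & (x - 1) clears the lowest set bit of x.)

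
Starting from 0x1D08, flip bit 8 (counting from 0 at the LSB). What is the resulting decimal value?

x = 1110100001000
bit 8 is currently 1; toggle it via x ^ (1 << 8) = x ^ 256
→ 1110000001000 = 7176

7176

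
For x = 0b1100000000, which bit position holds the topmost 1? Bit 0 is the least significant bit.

0b1100000000 = 1100000000
The topmost 1 is at position 9 (since 2^9 = 512 ≤ 768 < 1024).

9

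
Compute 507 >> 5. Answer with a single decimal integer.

507 = 111111011
shift right by 5 → 000001111 = 15
(equivalently, floor(507 / 32))

15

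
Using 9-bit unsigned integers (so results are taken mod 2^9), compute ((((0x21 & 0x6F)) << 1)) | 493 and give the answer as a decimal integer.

495

0x21 = 000100001
0x6F = 001101111
→ & → 000100001 = 33
→ << 1 (mod 2^9) → 001000010 = 66
493 = 111101101
→ | → 111101111 = 495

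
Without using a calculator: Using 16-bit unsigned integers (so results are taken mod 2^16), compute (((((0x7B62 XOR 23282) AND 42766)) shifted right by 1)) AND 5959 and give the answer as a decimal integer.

4096

0x7B62 = 0111101101100010
23282 = 0101101011110010
→ XOR → 0010000110010000 = 8592
42766 = 1010011100001110
→ AND → 0010000100000000 = 8448
→ shifted right by 1 → 0001000010000000 = 4224
5959 = 0001011101000111
→ AND → 0001000000000000 = 4096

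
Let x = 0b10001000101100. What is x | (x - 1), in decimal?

8751

x = 10001000101100 = 8748
x - 1 = 10001000101011
OR    = 10001000101111 = 8751
(x | (x - 1) sets all bits below the lowest set bit.)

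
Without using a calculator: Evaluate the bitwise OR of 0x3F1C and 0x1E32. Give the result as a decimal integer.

0x3F1C = 11111100011100
0x1E32 = 01111000110010
 OR → 11111100111110 = 16190

16190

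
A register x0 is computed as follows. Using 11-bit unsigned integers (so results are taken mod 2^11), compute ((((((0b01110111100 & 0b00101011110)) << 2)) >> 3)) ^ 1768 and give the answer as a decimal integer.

1638

0b01110111100 = 01110111100
0b00101011110 = 00101011110
→ & → 00100011100 = 284
→ << 2 (mod 2^11) → 10001110000 = 1136
→ >> 3 → 00010001110 = 142
1768 = 11011101000
→ ^ → 11001100110 = 1638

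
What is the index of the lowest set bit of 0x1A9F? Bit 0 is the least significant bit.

0x1A9F = 1101010011111
Trailing zeros: 0, so the lowest set bit is bit 0 (value 1).

0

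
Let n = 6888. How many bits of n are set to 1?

7

6888 = 1101011101000
Count the 1s: 1 + 1 + 1 + 1 + 1 + 1 + 1 = 7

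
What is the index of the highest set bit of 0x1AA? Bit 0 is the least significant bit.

8

0x1AA = 110101010
The topmost 1 is at position 8 (since 2^8 = 256 ≤ 426 < 512).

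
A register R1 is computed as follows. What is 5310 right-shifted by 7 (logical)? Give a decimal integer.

41

5310 = 1010010111110
shift right by 7 → 0000000101001 = 41
(equivalently, floor(5310 / 128))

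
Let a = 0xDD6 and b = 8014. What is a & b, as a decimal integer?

0xDD6 = 0110111010110
8014 = 1111101001110
AND → 0110101000110 = 3398

3398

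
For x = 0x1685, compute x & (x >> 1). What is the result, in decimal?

512

x = 1011010000101 = 5765
x>>1 = 0101101000010
AND  = 0001000000000 = 512
(x & (x >> 1) has a 1 wherever x has two consecutive 1 bits.)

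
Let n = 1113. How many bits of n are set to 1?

1113 = 10001011001
Count the 1s: 1 + 1 + 1 + 1 + 1 = 5

5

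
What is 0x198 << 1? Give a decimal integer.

0x198 = 0110011000
shift left by 1 → 1100110000 = 816
(equivalently, 408 × 2^1 = 408 × 2)

816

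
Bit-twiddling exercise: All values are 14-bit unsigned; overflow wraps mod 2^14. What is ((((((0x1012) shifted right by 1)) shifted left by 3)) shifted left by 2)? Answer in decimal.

288

0x1012 = 01000000010010
→ shifted right by 1 → 00100000001001 = 2057
→ shifted left by 3 (mod 2^14) → 00000001001000 = 72
→ shifted left by 2 (mod 2^14) → 00000100100000 = 288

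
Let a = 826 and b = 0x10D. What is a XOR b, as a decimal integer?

567

826 = 1100111010
0x10D = 0100001101
XOR → 1000110111 = 567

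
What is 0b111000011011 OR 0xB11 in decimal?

a = 111000011011
0xB11 = 101100010001
 OR → 111100011011 = 3867

3867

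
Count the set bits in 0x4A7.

6

0x4A7 = 10010100111
Count the 1s: 1 + 1 + 1 + 1 + 1 + 1 = 6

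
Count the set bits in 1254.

6

1254 = 10011100110
Count the 1s: 1 + 1 + 1 + 1 + 1 + 1 = 6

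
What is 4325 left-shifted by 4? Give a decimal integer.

4325 = 00001000011100101
shift left by 4 → 10000111001010000 = 69200
(equivalently, 4325 × 2^4 = 4325 × 16)

69200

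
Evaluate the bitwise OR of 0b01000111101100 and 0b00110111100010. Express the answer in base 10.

7662

a = 1000111101100
b = 0110111100010
 OR → 1110111101110 = 7662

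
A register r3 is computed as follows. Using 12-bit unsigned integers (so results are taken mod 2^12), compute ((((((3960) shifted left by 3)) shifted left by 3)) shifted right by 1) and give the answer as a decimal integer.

1792

3960 = 111101111000
→ shifted left by 3 (mod 2^12) → 101111000000 = 3008
→ shifted left by 3 (mod 2^12) → 111000000000 = 3584
→ shifted right by 1 → 011100000000 = 1792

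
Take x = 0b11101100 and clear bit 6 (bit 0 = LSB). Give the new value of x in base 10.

x = 11101100
bit 6 is currently 1; clear it via x & ~(1 << 6) = x & ~64
→ 10101100 = 172

172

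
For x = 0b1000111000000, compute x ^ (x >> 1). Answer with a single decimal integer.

6432

x = 1000111000000 = 4544
x>>1 = 0100011100000
XOR  = 1100100100000 = 6432
(x ^ (x >> 1) gives the standard binary-reflected Gray code of x.)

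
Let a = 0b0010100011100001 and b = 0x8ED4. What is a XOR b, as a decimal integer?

a = 0010100011100001
0x8ED4 = 1000111011010100
XOR → 1010011000110101 = 42549

42549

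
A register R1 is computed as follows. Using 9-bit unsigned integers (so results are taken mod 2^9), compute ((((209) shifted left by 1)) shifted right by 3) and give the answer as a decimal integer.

52

209 = 011010001
→ shifted left by 1 (mod 2^9) → 110100010 = 418
→ shifted right by 3 → 000110100 = 52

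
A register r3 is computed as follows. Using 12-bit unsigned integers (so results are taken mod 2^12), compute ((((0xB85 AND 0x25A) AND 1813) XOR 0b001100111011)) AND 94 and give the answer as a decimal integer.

26

0xB85 = 101110000101
0x25A = 001001011010
→ AND → 001000000000 = 512
1813 = 011100010101
→ AND → 001000000000 = 512
0b001100111011 = 001100111011
→ XOR → 000100111011 = 315
94 = 000001011110
→ AND → 000000011010 = 26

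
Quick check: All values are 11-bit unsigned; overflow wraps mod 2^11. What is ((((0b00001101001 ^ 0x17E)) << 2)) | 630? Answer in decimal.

1662

0b00001101001 = 00001101001
0x17E = 00101111110
→ ^ → 00100010111 = 279
→ << 2 (mod 2^11) → 10001011100 = 1116
630 = 01001110110
→ | → 11001111110 = 1662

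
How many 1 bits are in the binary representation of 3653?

6

3653 = 111001000101
Count the 1s: 1 + 1 + 1 + 1 + 1 + 1 = 6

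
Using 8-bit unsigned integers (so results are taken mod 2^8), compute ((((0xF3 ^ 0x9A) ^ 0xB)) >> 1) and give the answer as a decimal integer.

49

0xF3 = 11110011
0x9A = 10011010
→ ^ → 01101001 = 105
0xB = 00001011
→ ^ → 01100010 = 98
→ >> 1 → 00110001 = 49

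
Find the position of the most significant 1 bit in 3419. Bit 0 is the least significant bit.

11

3419 = 110101011011
The topmost 1 is at position 11 (since 2^11 = 2048 ≤ 3419 < 4096).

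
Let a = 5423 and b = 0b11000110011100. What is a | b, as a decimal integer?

5423 = 01010100101111
b = 11000110011100
 OR → 11010110111111 = 13759

13759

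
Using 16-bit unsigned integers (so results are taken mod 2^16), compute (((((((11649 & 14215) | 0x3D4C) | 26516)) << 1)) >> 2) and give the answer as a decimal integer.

11649 = 0010110110000001
14215 = 0011011110000111
→ & → 0010010110000001 = 9601
0x3D4C = 0011110101001100
→ | → 0011110111001101 = 15821
26516 = 0110011110010100
→ | → 0111111111011101 = 32733
→ << 1 (mod 2^16) → 1111111110111010 = 65466
→ >> 2 → 0011111111101110 = 16366

16366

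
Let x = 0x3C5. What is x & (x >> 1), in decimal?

x = 1111000101 = 965
x>>1 = 0111100010
AND  = 0111000000 = 448
(x & (x >> 1) has a 1 wherever x has two consecutive 1 bits.)

448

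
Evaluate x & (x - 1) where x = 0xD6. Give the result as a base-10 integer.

212

x = 11010110 = 214
x - 1 = 11010101
AND   = 11010100 = 212
(x & (x - 1) clears the lowest set bit of x.)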